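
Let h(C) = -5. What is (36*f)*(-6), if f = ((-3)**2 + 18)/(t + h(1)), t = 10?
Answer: -5832/5 ≈ -1166.4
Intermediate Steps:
f = 27/5 (f = ((-3)**2 + 18)/(10 - 5) = (9 + 18)/5 = 27*(1/5) = 27/5 ≈ 5.4000)
(36*f)*(-6) = (36*(27/5))*(-6) = (972/5)*(-6) = -5832/5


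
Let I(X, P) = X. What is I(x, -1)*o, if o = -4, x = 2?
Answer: -8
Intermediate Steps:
I(x, -1)*o = 2*(-4) = -8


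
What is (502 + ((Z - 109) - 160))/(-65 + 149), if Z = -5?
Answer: 19/7 ≈ 2.7143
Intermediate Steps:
(502 + ((Z - 109) - 160))/(-65 + 149) = (502 + ((-5 - 109) - 160))/(-65 + 149) = (502 + (-114 - 160))/84 = (502 - 274)*(1/84) = 228*(1/84) = 19/7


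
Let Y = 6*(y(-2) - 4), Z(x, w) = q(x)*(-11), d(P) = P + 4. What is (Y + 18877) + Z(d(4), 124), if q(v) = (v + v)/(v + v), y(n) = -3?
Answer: 18824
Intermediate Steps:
q(v) = 1 (q(v) = (2*v)/((2*v)) = (2*v)*(1/(2*v)) = 1)
d(P) = 4 + P
Z(x, w) = -11 (Z(x, w) = 1*(-11) = -11)
Y = -42 (Y = 6*(-3 - 4) = 6*(-7) = -42)
(Y + 18877) + Z(d(4), 124) = (-42 + 18877) - 11 = 18835 - 11 = 18824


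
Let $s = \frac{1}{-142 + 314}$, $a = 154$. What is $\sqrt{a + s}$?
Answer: $\frac{\sqrt{1139027}}{86} \approx 12.41$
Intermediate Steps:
$s = \frac{1}{172} \approx 0.005814$
$\sqrt{a + s} = \sqrt{154 + \frac{1}{172}} = \sqrt{\frac{26489}{172}} = \frac{\sqrt{1139027}}{86}$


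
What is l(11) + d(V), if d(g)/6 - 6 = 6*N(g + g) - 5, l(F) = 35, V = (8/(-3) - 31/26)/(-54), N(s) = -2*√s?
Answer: 41 - 4*√7826/13 ≈ 13.780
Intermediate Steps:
V = 301/4212 (V = (8*(-⅓) - 31*1/26)*(-1/54) = (-8/3 - 31/26)*(-1/54) = -301/78*(-1/54) = 301/4212 ≈ 0.071463)
d(g) = 6 - 72*√2*√g (d(g) = 36 + 6*(6*(-2*√(g + g)) - 5) = 36 + 6*(6*(-2*√2*√g) - 5) = 36 + 6*(-12*√2*√g - 5) = 36 + 6*(-5 - 12*√2*√g) = 36 + (-30 - 72*√2*√g) = 6 - 72*√2*√g)
l(11) + d(V) = 35 + (6 - 72*√2*√(301/4212)) = 35 + (6 - 72*√2*√3913/234) = 35 + (6 - 4*√7826/13) = 41 - 4*√7826/13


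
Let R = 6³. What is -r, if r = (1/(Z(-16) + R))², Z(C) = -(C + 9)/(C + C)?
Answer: -1024/47679025 ≈ -2.1477e-5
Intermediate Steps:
Z(C) = -(9 + C)/(2*C)
R = 216
r = 1024/47679025 (r = (1/((½)*(-9 - 1*(-16))/(-16) + 216))² = (1/((½)*(-1/16)*(-9 + 16) + 216))² = (1/((½)*(-1/16)*7 + 216))² = (1/(-7/32 + 216))² = (1/(6905/32))² = (32/6905)² = 1024/47679025 ≈ 2.1477e-5)
-r = -1*1024/47679025 = -1024/47679025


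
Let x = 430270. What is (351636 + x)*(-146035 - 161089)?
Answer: -240142098344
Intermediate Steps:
(351636 + x)*(-146035 - 161089) = (351636 + 430270)*(-146035 - 161089) = 781906*(-307124) = -240142098344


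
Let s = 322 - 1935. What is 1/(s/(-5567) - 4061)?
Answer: -5567/22605974 ≈ -0.00024626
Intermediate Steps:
s = -1613
1/(s/(-5567) - 4061) = 1/(-1613/(-5567) - 4061) = 1/(-1613*(-1/5567) - 4061) = 1/(1613/5567 - 4061) = 1/(-22605974/5567) = -5567/22605974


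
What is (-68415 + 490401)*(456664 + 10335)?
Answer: 197067040014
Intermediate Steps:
(-68415 + 490401)*(456664 + 10335) = 421986*466999 = 197067040014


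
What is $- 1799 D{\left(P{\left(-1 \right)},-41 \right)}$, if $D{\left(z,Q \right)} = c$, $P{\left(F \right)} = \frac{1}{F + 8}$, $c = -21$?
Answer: $37779$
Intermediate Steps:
$P{\left(F \right)} = \frac{1}{8 + F}$
$D{\left(z,Q \right)} = -21$
$- 1799 D{\left(P{\left(-1 \right)},-41 \right)} = \left(-1799\right) \left(-21\right) = 37779$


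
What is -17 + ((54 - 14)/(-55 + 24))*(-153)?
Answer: 5593/31 ≈ 180.42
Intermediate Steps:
-17 + ((54 - 14)/(-55 + 24))*(-153) = -17 + (40/(-31))*(-153) = -17 + (40*(-1/31))*(-153) = -17 - 40/31*(-153) = -17 + 6120/31 = 5593/31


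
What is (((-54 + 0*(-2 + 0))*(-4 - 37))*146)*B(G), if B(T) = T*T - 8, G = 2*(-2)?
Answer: 2585952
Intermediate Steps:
G = -4
B(T) = -8 + T² (B(T) = T² - 8 = -8 + T²)
(((-54 + 0*(-2 + 0))*(-4 - 37))*146)*B(G) = (((-54 + 0*(-2 + 0))*(-4 - 37))*146)*(-8 + (-4)²) = (((-54 + 0*(-2))*(-41))*146)*(-8 + 16) = (((-54 + 0)*(-41))*146)*8 = (-54*(-41)*146)*8 = (2214*146)*8 = 323244*8 = 2585952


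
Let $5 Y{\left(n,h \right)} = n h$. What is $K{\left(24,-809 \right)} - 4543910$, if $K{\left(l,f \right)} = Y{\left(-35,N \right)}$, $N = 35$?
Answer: $-4544155$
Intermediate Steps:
$Y{\left(n,h \right)} = \frac{h n}{5}$ ($Y{\left(n,h \right)} = \frac{n h}{5} = \frac{h n}{5}$)
$K{\left(l,f \right)} = -245$ ($K{\left(l,f \right)} = \frac{1}{5} \cdot 35 \left(-35\right) = -245$)
$K{\left(24,-809 \right)} - 4543910 = -245 - 4543910 = -4544155$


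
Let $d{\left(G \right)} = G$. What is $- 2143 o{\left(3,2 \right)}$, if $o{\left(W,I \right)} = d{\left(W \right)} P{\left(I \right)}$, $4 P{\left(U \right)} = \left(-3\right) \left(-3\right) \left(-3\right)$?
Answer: $\frac{173583}{4} \approx 43396.0$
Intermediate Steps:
$P{\left(U \right)} = - \frac{27}{4}$ ($P{\left(U \right)} = \frac{\left(-3\right) \left(-3\right) \left(-3\right)}{4} = \frac{9 \left(-3\right)}{4} = \frac{1}{4} \left(-27\right) = - \frac{27}{4}$)
$o{\left(W,I \right)} = - \frac{27 W}{4}$ ($o{\left(W,I \right)} = W \left(- \frac{27}{4}\right) = - \frac{27 W}{4}$)
$- 2143 o{\left(3,2 \right)} = - 2143 \left(\left(- \frac{27}{4}\right) 3\right) = \left(-2143\right) \left(- \frac{81}{4}\right) = \frac{173583}{4}$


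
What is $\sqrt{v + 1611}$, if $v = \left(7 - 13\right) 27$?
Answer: $3 \sqrt{161} \approx 38.066$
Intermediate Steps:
$v = -162$ ($v = \left(-6\right) 27 = -162$)
$\sqrt{v + 1611} = \sqrt{-162 + 1611} = \sqrt{1449} = 3 \sqrt{161}$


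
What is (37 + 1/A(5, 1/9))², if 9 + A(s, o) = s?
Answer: 21609/16 ≈ 1350.6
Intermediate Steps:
A(s, o) = -9 + s
(37 + 1/A(5, 1/9))² = (37 + 1/(-9 + 5))² = (37 + 1/(-4))² = (37 - ¼)² = (147/4)² = 21609/16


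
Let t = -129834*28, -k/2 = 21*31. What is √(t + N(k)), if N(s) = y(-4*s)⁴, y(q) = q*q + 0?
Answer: 6*√15033680065701500343293998474 ≈ 7.3567e+14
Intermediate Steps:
y(q) = q² (y(q) = q² + 0 = q²)
k = -1302 (k = -42*31 = -2*651 = -1302)
t = -3635352
N(s) = 65536*s⁸ (N(s) = ((-4*s)²)⁴ = (16*s²)⁴ = 65536*s⁸)
√(t + N(k)) = √(-3635352 + 65536*(-1302)⁸) = √(-3635352 + 65536*8258247106403412053811456) = √(-3635352 + 541212482365254012358587580416) = √541212482365254012358583945064 = 6*√15033680065701500343293998474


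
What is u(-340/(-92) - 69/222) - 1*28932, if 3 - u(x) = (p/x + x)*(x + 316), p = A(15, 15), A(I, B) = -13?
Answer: -480351767792793/16688487844 ≈ -28783.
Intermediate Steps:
p = -13
u(x) = 3 - (316 + x)*(x - 13/x) (u(x) = 3 - (-13/x + x)*(x + 316) = 3 - (x - 13/x)*(316 + x) = 3 - (316 + x)*(x - 13/x))
u(-340/(-92) - 69/222) - 1*28932 = (16 - (-340/(-92) - 69/222)² - 316*(-340/(-92) - 69/222) + 4108/(-340/(-92) - 69/222)) - 1*28932 = (16 - (-340*(-1/92) - 69*1/222)² - 316*(-340*(-1/92) - 69*1/222) + 4108/(-340*(-1/92) - 69*1/222)) - 28932 = (16 - (85/23 - 23/74)² - 316*(85/23 - 23/74) + 4108/(85/23 - 23/74)) - 28932 = (16 - (5761/1702)² - 316*5761/1702 + 4108/(5761/1702)) - 28932 = (16 - 1*33189121/2896804 - 910238/851 + 4108*(1702/5761)) - 28932 = (16 - 33189121/2896804 - 910238/851 + 6991816/5761) - 28932 = 2479562509815/16688487844 - 28932 = -480351767792793/16688487844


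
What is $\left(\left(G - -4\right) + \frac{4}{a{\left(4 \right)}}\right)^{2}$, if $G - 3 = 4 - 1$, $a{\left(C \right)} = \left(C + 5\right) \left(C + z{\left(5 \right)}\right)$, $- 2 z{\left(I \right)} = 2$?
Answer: $\frac{75076}{729} \approx 102.98$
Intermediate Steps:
$z{\left(I \right)} = -1$ ($z{\left(I \right)} = \left(- \frac{1}{2}\right) 2 = -1$)
$a{\left(C \right)} = \left(-1 + C\right) \left(5 + C\right)$ ($a{\left(C \right)} = \left(C + 5\right) \left(C - 1\right) = \left(5 + C\right) \left(-1 + C\right) = \left(-1 + C\right) \left(5 + C\right)$)
$G = 6$ ($G = 3 + \left(4 - 1\right) = 3 + 3 = 6$)
$\left(\left(G - -4\right) + \frac{4}{a{\left(4 \right)}}\right)^{2} = \left(\left(6 - -4\right) + \frac{4}{-5 + 4^{2} + 4 \cdot 4}\right)^{2} = \left(\left(6 + 4\right) + \frac{4}{-5 + 16 + 16}\right)^{2} = \left(10 + \frac{4}{27}\right)^{2} = \left(\frac{274}{27}\right)^{2} = \frac{75076}{729}$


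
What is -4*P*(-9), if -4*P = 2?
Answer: -18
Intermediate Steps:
P = -½ (P = -¼*2 = -½ ≈ -0.50000)
-4*P*(-9) = -4*(-½)*(-9) = 2*(-9) = -18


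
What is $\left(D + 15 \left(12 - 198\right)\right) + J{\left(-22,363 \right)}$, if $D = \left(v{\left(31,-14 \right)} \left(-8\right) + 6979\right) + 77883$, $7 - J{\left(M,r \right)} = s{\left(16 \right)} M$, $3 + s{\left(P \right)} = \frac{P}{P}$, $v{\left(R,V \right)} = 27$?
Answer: $81819$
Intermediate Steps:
$s{\left(P \right)} = -2$ ($s{\left(P \right)} = -3 + \frac{P}{P} = -3 + 1 = -2$)
$J{\left(M,r \right)} = 7 + 2 M$ ($J{\left(M,r \right)} = 7 - - 2 M = 7 + 2 M$)
$D = 84646$ ($D = \left(27 \left(-8\right) + 6979\right) + 77883 = \left(-216 + 6979\right) + 77883 = 6763 + 77883 = 84646$)
$\left(D + 15 \left(12 - 198\right)\right) + J{\left(-22,363 \right)} = \left(84646 + 15 \left(12 - 198\right)\right) + \left(7 + 2 \left(-22\right)\right) = \left(84646 + 15 \left(-186\right)\right) + \left(7 - 44\right) = \left(84646 - 2790\right) - 37 = 81856 - 37 = 81819$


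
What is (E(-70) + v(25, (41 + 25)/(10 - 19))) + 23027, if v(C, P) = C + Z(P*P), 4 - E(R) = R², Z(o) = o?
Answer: 163888/9 ≈ 18210.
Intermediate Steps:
E(R) = 4 - R²
v(C, P) = C + P² (v(C, P) = C + P*P = C + P²)
(E(-70) + v(25, (41 + 25)/(10 - 19))) + 23027 = ((4 - 1*(-70)²) + (25 + ((41 + 25)/(10 - 19))²)) + 23027 = ((4 - 1*4900) + (25 + (66/(-9))²)) + 23027 = ((4 - 4900) + (25 + (66*(-⅑))²)) + 23027 = (-4896 + (25 + (-22/3)²)) + 23027 = (-4896 + (25 + 484/9)) + 23027 = (-4896 + 709/9) + 23027 = -43355/9 + 23027 = 163888/9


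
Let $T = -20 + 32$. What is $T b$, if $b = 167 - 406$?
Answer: $-2868$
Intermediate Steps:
$b = -239$ ($b = 167 - 406 = -239$)
$T = 12$
$T b = 12 \left(-239\right) = -2868$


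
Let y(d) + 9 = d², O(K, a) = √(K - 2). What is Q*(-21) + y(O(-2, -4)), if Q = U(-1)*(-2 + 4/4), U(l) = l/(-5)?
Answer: -44/5 ≈ -8.8000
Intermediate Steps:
U(l) = -l/5 (U(l) = l*(-⅕) = -l/5)
O(K, a) = √(-2 + K)
y(d) = -9 + d²
Q = -⅕ (Q = (-⅕*(-1))*(-2 + 4/4) = (-2 + 4*(¼))/5 = (-2 + 1)/5 = (⅕)*(-1) = -⅕ ≈ -0.20000)
Q*(-21) + y(O(-2, -4)) = -⅕*(-21) + (-9 + (√(-2 - 2))²) = 21/5 + (-9 + (√(-4))²) = 21/5 + (-9 + (2*I)²) = 21/5 + (-9 - 4) = 21/5 - 13 = -44/5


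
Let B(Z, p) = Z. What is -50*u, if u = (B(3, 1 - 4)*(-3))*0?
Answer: 0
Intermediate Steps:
u = 0 (u = (3*(-3))*0 = -9*0 = 0)
-50*u = -50*0 = 0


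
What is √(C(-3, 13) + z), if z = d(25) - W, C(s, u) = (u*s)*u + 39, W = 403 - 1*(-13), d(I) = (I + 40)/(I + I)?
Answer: I*√88270/10 ≈ 29.71*I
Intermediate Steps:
d(I) = (40 + I)/(2*I) (d(I) = (40 + I)/((2*I)) = (40 + I)*(1/(2*I)) = (40 + I)/(2*I))
W = 416 (W = 403 + 13 = 416)
C(s, u) = 39 + s*u² (C(s, u) = (s*u)*u + 39 = s*u² + 39 = 39 + s*u²)
z = -4147/10 (z = (½)*(40 + 25)/25 - 1*416 = (½)*(1/25)*65 - 416 = 13/10 - 416 = -4147/10 ≈ -414.70)
√(C(-3, 13) + z) = √((39 - 3*13²) - 4147/10) = √((39 - 3*169) - 4147/10) = √((39 - 507) - 4147/10) = √(-468 - 4147/10) = √(-8827/10) = I*√88270/10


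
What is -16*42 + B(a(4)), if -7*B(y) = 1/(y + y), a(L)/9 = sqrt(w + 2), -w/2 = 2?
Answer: -672 + I*sqrt(2)/252 ≈ -672.0 + 0.005612*I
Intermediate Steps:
w = -4 (w = -2*2 = -4)
a(L) = 9*I*sqrt(2) (a(L) = 9*sqrt(-4 + 2) = 9*sqrt(-2) = 9*(I*sqrt(2)) = 9*I*sqrt(2))
B(y) = -1/(14*y) (B(y) = -1/(7*(y + y)) = -1/(2*y)/7 = -1/(14*y))
-16*42 + B(a(4)) = -16*42 - (-I*sqrt(2)/18)/14 = -672 - (-1)*I*sqrt(2)/252 = -672 + I*sqrt(2)/252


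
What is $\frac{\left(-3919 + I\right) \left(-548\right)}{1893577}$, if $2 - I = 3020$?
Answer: $\frac{543068}{270511} \approx 2.0076$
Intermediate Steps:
$I = -3018$ ($I = 2 - 3020 = -3018$)
$\frac{\left(-3919 + I\right) \left(-548\right)}{1893577} = \frac{\left(-3919 - 3018\right) \left(-548\right)}{1893577} = \left(-6937\right) \left(-548\right) \frac{1}{1893577} = 3801476 \cdot \frac{1}{1893577} = \frac{543068}{270511}$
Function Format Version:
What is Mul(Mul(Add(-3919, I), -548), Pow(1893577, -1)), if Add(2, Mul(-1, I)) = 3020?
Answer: Rational(543068, 270511) ≈ 2.0076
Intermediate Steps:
I = -3018 (I = Add(2, Mul(-1, 3020)) = Add(2, -3020) = -3018)
Mul(Mul(Add(-3919, I), -548), Pow(1893577, -1)) = Mul(Mul(Add(-3919, -3018), -548), Pow(1893577, -1)) = Mul(Mul(-6937, -548), Rational(1, 1893577)) = Mul(3801476, Rational(1, 1893577)) = Rational(543068, 270511)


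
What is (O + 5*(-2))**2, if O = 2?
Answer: 64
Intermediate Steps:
(O + 5*(-2))**2 = (2 + 5*(-2))**2 = (2 - 10)**2 = (-8)**2 = 64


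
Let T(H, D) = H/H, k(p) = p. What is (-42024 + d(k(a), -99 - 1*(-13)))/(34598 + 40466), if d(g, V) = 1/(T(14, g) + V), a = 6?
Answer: -324731/580040 ≈ -0.55984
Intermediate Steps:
T(H, D) = 1
d(g, V) = 1/(1 + V)
(-42024 + d(k(a), -99 - 1*(-13)))/(34598 + 40466) = (-42024 + 1/(1 + (-99 - 1*(-13))))/(34598 + 40466) = (-42024 + 1/(1 + (-99 + 13)))/75064 = (-42024 + 1/(1 - 86))*(1/75064) = (-42024 + 1/(-85))*(1/75064) = (-42024 - 1/85)*(1/75064) = -3572041/85*1/75064 = -324731/580040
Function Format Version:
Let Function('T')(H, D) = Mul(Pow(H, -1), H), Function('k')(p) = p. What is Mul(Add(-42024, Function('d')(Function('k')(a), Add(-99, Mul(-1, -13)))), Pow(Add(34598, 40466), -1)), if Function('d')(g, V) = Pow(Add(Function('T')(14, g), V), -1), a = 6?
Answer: Rational(-324731, 580040) ≈ -0.55984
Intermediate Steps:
Function('T')(H, D) = 1
Function('d')(g, V) = Pow(Add(1, V), -1)
Mul(Add(-42024, Function('d')(Function('k')(a), Add(-99, Mul(-1, -13)))), Pow(Add(34598, 40466), -1)) = Mul(Add(-42024, Pow(Add(1, Add(-99, Mul(-1, -13))), -1)), Pow(Add(34598, 40466), -1)) = Mul(Add(-42024, Pow(Add(1, Add(-99, 13)), -1)), Pow(75064, -1)) = Mul(Add(-42024, Pow(Add(1, -86), -1)), Rational(1, 75064)) = Mul(Add(-42024, Pow(-85, -1)), Rational(1, 75064)) = Mul(Add(-42024, Rational(-1, 85)), Rational(1, 75064)) = Mul(Rational(-3572041, 85), Rational(1, 75064)) = Rational(-324731, 580040)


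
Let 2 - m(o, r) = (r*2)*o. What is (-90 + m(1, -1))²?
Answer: 7396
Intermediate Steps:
m(o, r) = 2 - 2*o*r (m(o, r) = 2 - r*2*o = 2 - 2*r*o = 2 - 2*o*r)
(-90 + m(1, -1))² = (-90 + (2 - 2*1*(-1)))² = (-90 + (2 + 2))² = (-90 + 4)² = (-86)² = 7396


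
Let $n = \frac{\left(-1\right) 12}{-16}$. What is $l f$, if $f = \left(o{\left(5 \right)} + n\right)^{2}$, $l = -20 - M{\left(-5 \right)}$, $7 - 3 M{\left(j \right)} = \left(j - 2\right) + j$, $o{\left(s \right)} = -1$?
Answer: $- \frac{79}{48} \approx -1.6458$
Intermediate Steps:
$M{\left(j \right)} = 3 - \frac{2 j}{3}$ ($M{\left(j \right)} = \frac{7}{3} - \frac{\left(j - 2\right) + j}{3} = \frac{7}{3} - \frac{\left(-2 + j\right) + j}{3} = \frac{7}{3} - \frac{-2 + 2 j}{3} = \frac{7}{3} - \left(- \frac{2}{3} + \frac{2 j}{3}\right) = 3 - \frac{2 j}{3}$)
$n = \frac{3}{4}$ ($n = \left(-12\right) \left(- \frac{1}{16}\right) = \frac{3}{4} \approx 0.75$)
$l = - \frac{79}{3}$ ($l = -20 - \left(3 - - \frac{10}{3}\right) = -20 - \left(3 + \frac{10}{3}\right) = -20 - \frac{19}{3} = - \frac{79}{3} \approx -26.333$)
$f = \frac{1}{16}$ ($f = \left(-1 + \frac{3}{4}\right)^{2} = \left(- \frac{1}{4}\right)^{2} = \frac{1}{16} \approx 0.0625$)
$l f = \left(- \frac{79}{3}\right) \frac{1}{16} = - \frac{79}{48}$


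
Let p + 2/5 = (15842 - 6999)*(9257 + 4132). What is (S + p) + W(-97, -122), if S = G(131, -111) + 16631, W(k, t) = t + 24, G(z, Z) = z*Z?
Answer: 592004593/5 ≈ 1.1840e+8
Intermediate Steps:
G(z, Z) = Z*z
W(k, t) = 24 + t
p = 591994633/5 (p = -⅖ + (15842 - 6999)*(9257 + 4132) = -⅖ + 8843*13389 = -⅖ + 118398927 = 591994633/5 ≈ 1.1840e+8)
S = 2090 (S = -111*131 + 16631 = -14541 + 16631 = 2090)
(S + p) + W(-97, -122) = (2090 + 591994633/5) + (24 - 122) = 592005083/5 - 98 = 592004593/5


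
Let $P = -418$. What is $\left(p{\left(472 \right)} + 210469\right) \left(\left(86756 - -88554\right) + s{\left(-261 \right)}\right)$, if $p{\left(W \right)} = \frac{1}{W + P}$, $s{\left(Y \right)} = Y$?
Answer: $\frac{1989489126023}{54} \approx 3.6842 \cdot 10^{10}$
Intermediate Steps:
$p{\left(W \right)} = \frac{1}{-418 + W}$ ($p{\left(W \right)} = \frac{1}{W - 418} = \frac{1}{-418 + W}$)
$\left(p{\left(472 \right)} + 210469\right) \left(\left(86756 - -88554\right) + s{\left(-261 \right)}\right) = \left(\frac{1}{-418 + 472} + 210469\right) \left(\left(86756 - -88554\right) - 261\right) = \left(\frac{1}{54} + 210469\right) \left(\left(86756 + 88554\right) - 261\right) = \left(\frac{1}{54} + 210469\right) \left(175310 - 261\right) = \frac{11365327}{54} \cdot 175049 = \frac{1989489126023}{54}$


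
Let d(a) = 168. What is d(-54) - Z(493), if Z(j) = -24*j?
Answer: 12000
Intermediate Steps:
d(-54) - Z(493) = 168 - (-24)*493 = 168 - 1*(-11832) = 168 + 11832 = 12000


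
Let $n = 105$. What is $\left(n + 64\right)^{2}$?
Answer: $28561$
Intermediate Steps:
$\left(n + 64\right)^{2} = \left(105 + 64\right)^{2} = 169^{2} = 28561$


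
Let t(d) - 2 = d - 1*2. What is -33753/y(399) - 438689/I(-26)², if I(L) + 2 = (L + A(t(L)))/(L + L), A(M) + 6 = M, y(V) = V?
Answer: -39447602391/70357 ≈ -5.6068e+5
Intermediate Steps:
t(d) = d (t(d) = 2 + (d - 1*2) = 2 + (d - 2) = 2 + (-2 + d) = d)
A(M) = -6 + M
I(L) = -2 + (-6 + 2*L)/(2*L) (I(L) = -2 + (L + (-6 + L))/(L + L) = -2 + (-6 + 2*L)/((2*L)) = -2 + (-6 + 2*L)*(1/(2*L)) = -2 + (-6 + 2*L)/(2*L))
-33753/y(399) - 438689/I(-26)² = -33753/399 - 438689*676/(-3 - 1*(-26))² = -33753*1/399 - 438689*676/(-3 + 26)² = -11251/133 - 438689/((-1/26*23)²) = -11251/133 - 438689/((-23/26)²) = -11251/133 - 438689/529/676 = -11251/133 - 438689*676/529 = -11251/133 - 296553764/529 = -39447602391/70357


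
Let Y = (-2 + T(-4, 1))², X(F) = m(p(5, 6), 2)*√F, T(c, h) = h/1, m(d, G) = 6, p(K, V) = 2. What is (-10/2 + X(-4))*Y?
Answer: -5 + 12*I ≈ -5.0 + 12.0*I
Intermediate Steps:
T(c, h) = h (T(c, h) = h*1 = h)
X(F) = 6*√F
Y = 1 (Y = (-2 + 1)² = (-1)² = 1)
(-10/2 + X(-4))*Y = (-10/2 + 6*√(-4))*1 = (-10*½ + 6*(2*I))*1 = (-5 + 12*I)*1 = -5 + 12*I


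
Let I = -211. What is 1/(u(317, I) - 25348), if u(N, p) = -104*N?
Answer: -1/58316 ≈ -1.7148e-5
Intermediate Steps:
1/(u(317, I) - 25348) = 1/(-104*317 - 25348) = 1/(-32968 - 25348) = 1/(-58316) = -1/58316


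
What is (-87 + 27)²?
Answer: 3600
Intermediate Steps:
(-87 + 27)² = (-60)² = 3600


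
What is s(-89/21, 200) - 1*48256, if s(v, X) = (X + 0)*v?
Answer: -1031176/21 ≈ -49104.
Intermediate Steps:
s(v, X) = X*v
s(-89/21, 200) - 1*48256 = 200*(-89/21) - 1*48256 = 200*(-89*1/21) - 48256 = 200*(-89/21) - 48256 = -17800/21 - 48256 = -1031176/21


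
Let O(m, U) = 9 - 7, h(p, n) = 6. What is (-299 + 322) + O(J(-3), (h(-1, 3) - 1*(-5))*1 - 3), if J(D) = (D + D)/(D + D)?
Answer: 25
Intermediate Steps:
J(D) = 1 (J(D) = (2*D)/((2*D)) = (2*D)*(1/(2*D)) = 1)
O(m, U) = 2
(-299 + 322) + O(J(-3), (h(-1, 3) - 1*(-5))*1 - 3) = (-299 + 322) + 2 = 23 + 2 = 25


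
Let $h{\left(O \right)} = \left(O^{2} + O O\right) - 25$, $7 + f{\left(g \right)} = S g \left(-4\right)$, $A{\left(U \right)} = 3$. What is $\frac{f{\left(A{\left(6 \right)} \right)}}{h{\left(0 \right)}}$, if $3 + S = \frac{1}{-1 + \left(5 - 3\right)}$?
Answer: $- \frac{17}{25} \approx -0.68$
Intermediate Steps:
$S = -2$ ($S = -3 + \frac{1}{-1 + \left(5 - 3\right)} = -3 + \frac{1}{-1 + 2} = -3 + 1^{-1} = -3 + 1 = -2$)
$f{\left(g \right)} = -7 + 8 g$ ($f{\left(g \right)} = -7 + - 2 g \left(-4\right) = -7 + 8 g$)
$h{\left(O \right)} = -25 + 2 O^{2}$ ($h{\left(O \right)} = \left(O^{2} + O^{2}\right) - 25 = 2 O^{2} - 25 = -25 + 2 O^{2}$)
$\frac{f{\left(A{\left(6 \right)} \right)}}{h{\left(0 \right)}} = \frac{-7 + 8 \cdot 3}{-25 + 2 \cdot 0^{2}} = \frac{-7 + 24}{-25 + 2 \cdot 0} = \frac{17}{-25 + 0} = \frac{17}{-25} = 17 \left(- \frac{1}{25}\right) = - \frac{17}{25}$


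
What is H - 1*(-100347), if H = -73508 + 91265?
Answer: 118104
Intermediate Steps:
H = 17757
H - 1*(-100347) = 17757 - 1*(-100347) = 17757 + 100347 = 118104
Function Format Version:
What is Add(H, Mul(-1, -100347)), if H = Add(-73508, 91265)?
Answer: 118104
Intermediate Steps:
H = 17757
Add(H, Mul(-1, -100347)) = Add(17757, Mul(-1, -100347)) = Add(17757, 100347) = 118104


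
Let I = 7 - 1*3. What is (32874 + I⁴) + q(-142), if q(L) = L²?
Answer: 53294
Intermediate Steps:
I = 4 (I = 7 - 3 = 4)
(32874 + I⁴) + q(-142) = (32874 + 4⁴) + (-142)² = (32874 + 256) + 20164 = 33130 + 20164 = 53294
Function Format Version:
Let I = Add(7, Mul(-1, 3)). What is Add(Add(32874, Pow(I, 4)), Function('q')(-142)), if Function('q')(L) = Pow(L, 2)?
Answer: 53294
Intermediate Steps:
I = 4 (I = Add(7, -3) = 4)
Add(Add(32874, Pow(I, 4)), Function('q')(-142)) = Add(Add(32874, Pow(4, 4)), Pow(-142, 2)) = Add(Add(32874, 256), 20164) = Add(33130, 20164) = 53294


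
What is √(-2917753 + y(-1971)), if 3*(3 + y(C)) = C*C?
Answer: I*√1622809 ≈ 1273.9*I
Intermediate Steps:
y(C) = -3 + C²/3 (y(C) = -3 + (C*C)/3 = -3 + C²/3)
√(-2917753 + y(-1971)) = √(-2917753 + (-3 + (⅓)*(-1971)²)) = √(-2917753 + (-3 + (⅓)*3884841)) = √(-2917753 + (-3 + 1294947)) = √(-2917753 + 1294944) = √(-1622809) = I*√1622809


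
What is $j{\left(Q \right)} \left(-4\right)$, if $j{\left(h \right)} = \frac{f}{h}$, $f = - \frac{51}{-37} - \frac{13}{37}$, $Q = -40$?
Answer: $\frac{19}{185} \approx 0.1027$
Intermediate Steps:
$f = \frac{38}{37}$ ($f = \left(-51\right) \left(- \frac{1}{37}\right) - \frac{13}{37} = \frac{51}{37} - \frac{13}{37} = \frac{38}{37} \approx 1.027$)
$j{\left(h \right)} = \frac{38}{37 h}$
$j{\left(Q \right)} \left(-4\right) = \frac{38}{37 \left(-40\right)} \left(-4\right) = \frac{38}{37} \left(- \frac{1}{40}\right) \left(-4\right) = \left(- \frac{19}{740}\right) \left(-4\right) = \frac{19}{185}$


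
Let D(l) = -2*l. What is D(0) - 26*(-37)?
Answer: 962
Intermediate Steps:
D(0) - 26*(-37) = -2*0 - 26*(-37) = 0 + 962 = 962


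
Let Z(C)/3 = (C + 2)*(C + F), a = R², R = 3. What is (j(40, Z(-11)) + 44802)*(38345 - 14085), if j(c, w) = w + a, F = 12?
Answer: 1086459840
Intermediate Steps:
a = 9 (a = 3² = 9)
Z(C) = 3*(2 + C)*(12 + C) (Z(C) = 3*((C + 2)*(C + 12)) = 3*((2 + C)*(12 + C)) = 3*(2 + C)*(12 + C))
j(c, w) = 9 + w (j(c, w) = w + 9 = 9 + w)
(j(40, Z(-11)) + 44802)*(38345 - 14085) = ((9 + (72 + 3*(-11)² + 42*(-11))) + 44802)*(38345 - 14085) = ((9 + (72 + 3*121 - 462)) + 44802)*24260 = ((9 + (72 + 363 - 462)) + 44802)*24260 = ((9 - 27) + 44802)*24260 = (-18 + 44802)*24260 = 44784*24260 = 1086459840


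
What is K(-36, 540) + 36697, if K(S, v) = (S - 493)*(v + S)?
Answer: -229919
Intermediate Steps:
K(S, v) = (-493 + S)*(S + v)
K(-36, 540) + 36697 = ((-36)² - 493*(-36) - 493*540 - 36*540) + 36697 = (1296 + 17748 - 266220 - 19440) + 36697 = -266616 + 36697 = -229919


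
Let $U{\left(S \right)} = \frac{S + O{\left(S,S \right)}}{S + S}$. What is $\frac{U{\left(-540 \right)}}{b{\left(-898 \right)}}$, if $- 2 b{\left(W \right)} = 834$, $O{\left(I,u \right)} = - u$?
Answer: $0$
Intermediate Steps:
$U{\left(S \right)} = 0$ ($U{\left(S \right)} = \frac{S - S}{S + S} = \frac{0}{2 S} = 0 \frac{1}{2 S} = 0$)
$b{\left(W \right)} = -417$ ($b{\left(W \right)} = \left(- \frac{1}{2}\right) 834 = -417$)
$\frac{U{\left(-540 \right)}}{b{\left(-898 \right)}} = \frac{0}{-417} = 0 \left(- \frac{1}{417}\right) = 0$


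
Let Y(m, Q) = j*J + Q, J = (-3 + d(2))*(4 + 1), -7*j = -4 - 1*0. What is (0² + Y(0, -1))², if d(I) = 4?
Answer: 169/49 ≈ 3.4490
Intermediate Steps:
j = 4/7 (j = -(-4 - 1*0)/7 = -(-4 + 0)/7 = -⅐*(-4) = 4/7 ≈ 0.57143)
J = 5 (J = (-3 + 4)*(4 + 1) = 1*5 = 5)
Y(m, Q) = 20/7 + Q (Y(m, Q) = (4/7)*5 + Q = 20/7 + Q)
(0² + Y(0, -1))² = (0² + (20/7 - 1))² = (0 + 13/7)² = (13/7)² = 169/49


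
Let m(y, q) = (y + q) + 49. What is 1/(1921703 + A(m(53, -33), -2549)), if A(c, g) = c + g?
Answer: 1/1919223 ≈ 5.2104e-7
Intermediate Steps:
m(y, q) = 49 + q + y (m(y, q) = (q + y) + 49 = 49 + q + y)
1/(1921703 + A(m(53, -33), -2549)) = 1/(1921703 + ((49 - 33 + 53) - 2549)) = 1/(1921703 + (69 - 2549)) = 1/(1921703 - 2480) = 1/1919223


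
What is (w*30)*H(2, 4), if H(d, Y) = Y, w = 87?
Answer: 10440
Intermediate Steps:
(w*30)*H(2, 4) = (87*30)*4 = 2610*4 = 10440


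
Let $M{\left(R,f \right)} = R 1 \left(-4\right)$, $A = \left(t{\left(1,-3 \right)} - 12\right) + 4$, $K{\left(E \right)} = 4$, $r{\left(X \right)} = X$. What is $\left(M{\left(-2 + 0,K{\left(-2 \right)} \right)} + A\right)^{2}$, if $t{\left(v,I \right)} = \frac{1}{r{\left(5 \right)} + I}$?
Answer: $\frac{1}{4} \approx 0.25$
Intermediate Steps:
$t{\left(v,I \right)} = \frac{1}{5 + I}$
$A = - \frac{15}{2}$ ($A = \left(\frac{1}{5 - 3} - 12\right) + 4 = \left(\frac{1}{2} - 12\right) + 4 = - \frac{23}{2} + 4 = - \frac{15}{2} \approx -7.5$)
$M{\left(R,f \right)} = - 4 R$ ($M{\left(R,f \right)} = R \left(-4\right) = - 4 R$)
$\left(M{\left(-2 + 0,K{\left(-2 \right)} \right)} + A\right)^{2} = \left(- 4 \left(-2 + 0\right) - \frac{15}{2}\right)^{2} = \left(\left(-4\right) \left(-2\right) - \frac{15}{2}\right)^{2} = \left(8 - \frac{15}{2}\right)^{2} = \left(\frac{1}{2}\right)^{2} = \frac{1}{4}$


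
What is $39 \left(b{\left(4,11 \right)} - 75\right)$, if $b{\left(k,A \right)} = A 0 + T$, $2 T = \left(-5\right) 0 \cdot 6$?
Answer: $-2925$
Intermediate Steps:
$T = 0$ ($T = \frac{\left(-5\right) 0 \cdot 6}{2} = \frac{0 \cdot 6}{2} = \frac{1}{2} \cdot 0 = 0$)
$b{\left(k,A \right)} = 0$ ($b{\left(k,A \right)} = A 0 + 0 = 0 + 0 = 0$)
$39 \left(b{\left(4,11 \right)} - 75\right) = 39 \left(0 - 75\right) = 39 \left(-75\right) = -2925$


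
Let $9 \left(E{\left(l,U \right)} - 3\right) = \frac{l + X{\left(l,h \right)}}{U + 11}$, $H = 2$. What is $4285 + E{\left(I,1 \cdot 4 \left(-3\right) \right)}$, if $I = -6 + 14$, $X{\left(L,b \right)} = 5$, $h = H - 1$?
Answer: $\frac{38579}{9} \approx 4286.6$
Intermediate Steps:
$h = 1$ ($h = 2 - 1 = 1$)
$I = 8$
$E{\left(l,U \right)} = 3 + \frac{5 + l}{9 \left(11 + U\right)}$ ($E{\left(l,U \right)} = 3 + \frac{\left(l + 5\right) \frac{1}{U + 11}}{9} = 3 + \frac{\left(5 + l\right) \frac{1}{11 + U}}{9} = 3 + \frac{\frac{1}{11 + U} \left(5 + l\right)}{9} = 3 + \frac{5 + l}{9 \left(11 + U\right)}$)
$4285 + E{\left(I,1 \cdot 4 \left(-3\right) \right)} = 4285 + \frac{302 + 8 + 27 \cdot 1 \cdot 4 \left(-3\right)}{9 \left(11 + 1 \cdot 4 \left(-3\right)\right)} = 4285 + \frac{302 + 8 + 27 \cdot 4 \left(-3\right)}{9 \left(11 + 4 \left(-3\right)\right)} = 4285 + \frac{302 + 8 + 27 \left(-12\right)}{9 \left(11 - 12\right)} = 4285 + \frac{302 + 8 - 324}{9 \left(-1\right)} = 4285 + \frac{1}{9} \left(-1\right) \left(-14\right) = 4285 + \frac{14}{9} = \frac{38579}{9}$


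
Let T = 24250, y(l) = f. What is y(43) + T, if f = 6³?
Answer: 24466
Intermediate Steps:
f = 216
y(l) = 216
y(43) + T = 216 + 24250 = 24466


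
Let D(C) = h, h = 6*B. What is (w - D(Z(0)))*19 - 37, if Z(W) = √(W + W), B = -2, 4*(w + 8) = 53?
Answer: 1163/4 ≈ 290.75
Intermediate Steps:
w = 21/4 (w = -8 + (¼)*53 = -8 + 53/4 = 21/4 ≈ 5.2500)
Z(W) = √2*√W (Z(W) = √(2*W) = √2*√W)
h = -12 (h = 6*(-2) = -12)
D(C) = -12
(w - D(Z(0)))*19 - 37 = (21/4 - 1*(-12))*19 - 37 = (21/4 + 12)*19 - 37 = (69/4)*19 - 37 = 1311/4 - 37 = 1163/4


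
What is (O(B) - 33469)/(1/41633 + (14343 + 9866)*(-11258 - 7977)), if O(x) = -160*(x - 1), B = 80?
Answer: 1919655997/19386827567794 ≈ 9.9019e-5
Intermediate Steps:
O(x) = 160 - 160*x (O(x) = -160*(-1 + x) = 160 - 160*x)
(O(B) - 33469)/(1/41633 + (14343 + 9866)*(-11258 - 7977)) = ((160 - 160*80) - 33469)/(1/41633 + (14343 + 9866)*(-11258 - 7977)) = ((160 - 12800) - 33469)/(1/41633 + 24209*(-19235)) = (-12640 - 33469)/(1/41633 - 465660115) = -46109/(-19386827567794/41633) = -46109*(-41633/19386827567794) = 1919655997/19386827567794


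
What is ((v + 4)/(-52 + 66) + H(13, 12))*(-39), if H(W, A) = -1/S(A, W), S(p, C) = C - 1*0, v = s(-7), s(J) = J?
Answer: 159/14 ≈ 11.357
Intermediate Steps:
v = -7
S(p, C) = C (S(p, C) = C + 0 = C)
H(W, A) = -1/W
((v + 4)/(-52 + 66) + H(13, 12))*(-39) = ((-7 + 4)/(-52 + 66) - 1/13)*(-39) = (-3/14 - 1*1/13)*(-39) = (-3*1/14 - 1/13)*(-39) = (-3/14 - 1/13)*(-39) = -53/182*(-39) = 159/14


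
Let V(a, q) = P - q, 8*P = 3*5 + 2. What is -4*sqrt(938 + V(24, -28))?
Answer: -sqrt(15490) ≈ -124.46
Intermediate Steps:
P = 17/8 (P = (3*5 + 2)/8 = (15 + 2)/8 = (1/8)*17 = 17/8 ≈ 2.1250)
V(a, q) = 17/8 - q
-4*sqrt(938 + V(24, -28)) = -4*sqrt(938 + (17/8 - 1*(-28))) = -4*sqrt(938 + (17/8 + 28)) = -4*sqrt(938 + 241/8) = -sqrt(15490)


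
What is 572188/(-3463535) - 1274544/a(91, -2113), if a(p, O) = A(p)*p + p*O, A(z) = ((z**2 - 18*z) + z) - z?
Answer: -155010027076/47592434435 ≈ -3.2570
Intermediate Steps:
A(z) = z**2 - 18*z (A(z) = (z**2 - 17*z) - z = z**2 - 18*z)
a(p, O) = O*p + p**2*(-18 + p) (a(p, O) = (p*(-18 + p))*p + p*O = p**2*(-18 + p) + O*p = O*p + p**2*(-18 + p))
572188/(-3463535) - 1274544/a(91, -2113) = 572188/(-3463535) - 1274544*1/(91*(-2113 + 91*(-18 + 91))) = 572188*(-1/3463535) - 1274544*1/(91*(-2113 + 91*73)) = -572188/3463535 - 1274544*1/(91*(-2113 + 6643)) = -572188/3463535 - 1274544/(91*4530) = -572188/3463535 - 1274544/412230 = -572188/3463535 - 1274544*1/412230 = -572188/3463535 - 212424/68705 = -155010027076/47592434435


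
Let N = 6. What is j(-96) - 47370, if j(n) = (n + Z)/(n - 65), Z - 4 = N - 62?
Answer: -7626422/161 ≈ -47369.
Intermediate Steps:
Z = -52 (Z = 4 + (6 - 62) = 4 - 56 = -52)
j(n) = (-52 + n)/(-65 + n) (j(n) = (n - 52)/(n - 65) = (-52 + n)/(-65 + n))
j(-96) - 47370 = (-52 - 96)/(-65 - 96) - 47370 = -148/(-161) - 47370 = -1/161*(-148) - 47370 = 148/161 - 47370 = -7626422/161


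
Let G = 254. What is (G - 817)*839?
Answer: -472357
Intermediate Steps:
(G - 817)*839 = (254 - 817)*839 = -563*839 = -472357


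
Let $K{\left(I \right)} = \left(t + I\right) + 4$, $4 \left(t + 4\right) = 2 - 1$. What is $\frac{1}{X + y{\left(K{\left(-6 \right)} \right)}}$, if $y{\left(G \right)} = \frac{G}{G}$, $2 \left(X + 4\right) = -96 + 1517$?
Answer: $\frac{2}{1415} \approx 0.0014134$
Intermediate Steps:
$t = - \frac{15}{4}$ ($t = -4 + \frac{2 - 1}{4} = -4 + \frac{1}{4} \cdot 1 = -4 + \frac{1}{4} = - \frac{15}{4} \approx -3.75$)
$X = \frac{1413}{2}$ ($X = -4 + \frac{-96 + 1517}{2} = -4 + \frac{1}{2} \cdot 1421 = -4 + \frac{1421}{2} = \frac{1413}{2} \approx 706.5$)
$K{\left(I \right)} = \frac{1}{4} + I$ ($K{\left(I \right)} = \left(- \frac{15}{4} + I\right) + 4 = \frac{1}{4} + I$)
$y{\left(G \right)} = 1$
$\frac{1}{X + y{\left(K{\left(-6 \right)} \right)}} = \frac{1}{\frac{1413}{2} + 1} = \frac{1}{\frac{1415}{2}} = \frac{2}{1415}$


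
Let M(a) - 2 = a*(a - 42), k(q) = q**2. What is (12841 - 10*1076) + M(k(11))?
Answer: 11642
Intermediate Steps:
M(a) = 2 + a*(-42 + a) (M(a) = 2 + a*(a - 42) = 2 + a*(-42 + a))
(12841 - 10*1076) + M(k(11)) = (12841 - 10*1076) + (2 + (11**2)**2 - 42*11**2) = (12841 - 10760) + (2 + 121**2 - 42*121) = 2081 + (2 + 14641 - 5082) = 2081 + 9561 = 11642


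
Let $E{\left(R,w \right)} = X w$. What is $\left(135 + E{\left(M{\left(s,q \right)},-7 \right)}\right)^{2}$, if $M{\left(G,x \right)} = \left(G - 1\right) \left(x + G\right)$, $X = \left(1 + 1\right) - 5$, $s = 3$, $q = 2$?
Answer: $24336$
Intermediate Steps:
$X = -3$ ($X = 2 - 5 = -3$)
$M{\left(G,x \right)} = \left(-1 + G\right) \left(G + x\right)$
$E{\left(R,w \right)} = - 3 w$
$\left(135 + E{\left(M{\left(s,q \right)},-7 \right)}\right)^{2} = \left(135 - -21\right)^{2} = \left(135 + 21\right)^{2} = 156^{2} = 24336$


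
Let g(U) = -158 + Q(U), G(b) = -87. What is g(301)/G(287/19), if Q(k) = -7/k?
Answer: 2265/1247 ≈ 1.8164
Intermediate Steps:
g(U) = -158 - 7/U
g(301)/G(287/19) = (-158 - 7/301)/(-87) = (-158 - 7*1/301)*(-1/87) = (-158 - 1/43)*(-1/87) = -6795/43*(-1/87) = 2265/1247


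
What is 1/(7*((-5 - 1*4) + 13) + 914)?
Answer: 1/942 ≈ 0.0010616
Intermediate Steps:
1/(7*((-5 - 1*4) + 13) + 914) = 1/(7*((-5 - 4) + 13) + 914) = 1/(7*(-9 + 13) + 914) = 1/(7*4 + 914) = 1/(28 + 914) = 1/942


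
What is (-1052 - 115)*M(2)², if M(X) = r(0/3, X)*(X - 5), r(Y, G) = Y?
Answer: 0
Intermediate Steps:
M(X) = 0 (M(X) = (0/3)*(X - 5) = ((⅓)*0)*(-5 + X) = 0*(-5 + X) = 0)
(-1052 - 115)*M(2)² = (-1052 - 115)*0² = -1167*0 = 0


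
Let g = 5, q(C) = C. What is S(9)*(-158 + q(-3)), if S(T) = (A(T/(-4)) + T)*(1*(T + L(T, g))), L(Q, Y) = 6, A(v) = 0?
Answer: -21735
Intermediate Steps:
S(T) = T*(6 + T) (S(T) = (0 + T)*(1*(T + 6)) = T*(1*(6 + T)) = T*(6 + T))
S(9)*(-158 + q(-3)) = (9*(6 + 9))*(-158 - 3) = (9*15)*(-161) = 135*(-161) = -21735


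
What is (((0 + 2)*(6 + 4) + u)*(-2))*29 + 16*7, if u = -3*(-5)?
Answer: -1918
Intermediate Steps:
u = 15
(((0 + 2)*(6 + 4) + u)*(-2))*29 + 16*7 = (((0 + 2)*(6 + 4) + 15)*(-2))*29 + 16*7 = ((2*10 + 15)*(-2))*29 + 112 = ((20 + 15)*(-2))*29 + 112 = (35*(-2))*29 + 112 = -70*29 + 112 = -2030 + 112 = -1918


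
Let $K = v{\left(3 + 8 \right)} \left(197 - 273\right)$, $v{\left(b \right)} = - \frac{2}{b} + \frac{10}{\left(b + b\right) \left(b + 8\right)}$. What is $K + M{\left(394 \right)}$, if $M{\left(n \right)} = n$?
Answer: $406$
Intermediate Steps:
$v{\left(b \right)} = - \frac{2}{b} + \frac{5}{b \left(8 + b\right)}$ ($v{\left(b \right)} = - \frac{2}{b} + \frac{10}{2 b \left(8 + b\right)} = - \frac{2}{b} + 10 \frac{1}{2 b \left(8 + b\right)} = - \frac{2}{b} + \frac{5}{b \left(8 + b\right)}$)
$K = 12$ ($K = \frac{-11 - 2 \left(3 + 8\right)}{\left(3 + 8\right) \left(8 + \left(3 + 8\right)\right)} \left(197 - 273\right) = \frac{-11 - 22}{11 \left(8 + 11\right)} \left(-76\right) = \frac{-11 - 22}{11 \cdot 19} \left(-76\right) = \frac{1}{11} \cdot \frac{1}{19} \left(-33\right) \left(-76\right) = \left(- \frac{3}{19}\right) \left(-76\right) = 12$)
$K + M{\left(394 \right)} = 12 + 394 = 406$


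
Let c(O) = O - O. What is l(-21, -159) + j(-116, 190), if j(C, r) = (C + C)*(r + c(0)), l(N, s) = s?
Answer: -44239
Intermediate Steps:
c(O) = 0
j(C, r) = 2*C*r (j(C, r) = (C + C)*(r + 0) = (2*C)*r = 2*C*r)
l(-21, -159) + j(-116, 190) = -159 + 2*(-116)*190 = -159 - 44080 = -44239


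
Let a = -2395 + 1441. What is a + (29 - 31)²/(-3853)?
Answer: -3675766/3853 ≈ -954.00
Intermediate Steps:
a = -954
a + (29 - 31)²/(-3853) = -954 + (29 - 31)²/(-3853) = -954 + (-2)²*(-1/3853) = -954 + 4*(-1/3853) = -954 - 4/3853 = -3675766/3853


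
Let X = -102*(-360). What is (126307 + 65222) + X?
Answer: 228249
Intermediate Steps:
X = 36720
(126307 + 65222) + X = (126307 + 65222) + 36720 = 191529 + 36720 = 228249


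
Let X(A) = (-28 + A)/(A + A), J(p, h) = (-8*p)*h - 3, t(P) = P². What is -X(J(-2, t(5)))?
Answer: -369/794 ≈ -0.46474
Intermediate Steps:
J(p, h) = -3 - 8*h*p (J(p, h) = -8*h*p - 3 = -3 - 8*h*p)
X(A) = (-28 + A)/(2*A) (X(A) = (-28 + A)/((2*A)) = (-28 + A)*(1/(2*A)) = (-28 + A)/(2*A))
-X(J(-2, t(5))) = -(-28 + (-3 - 8*5²*(-2)))/(2*(-3 - 8*5²*(-2))) = -(-28 + (-3 - 8*25*(-2)))/(2*(-3 - 8*25*(-2))) = -(-28 + (-3 + 400))/(2*(-3 + 400)) = -(-28 + 397)/(2*397) = -369/(2*397) = -1*369/794 = -369/794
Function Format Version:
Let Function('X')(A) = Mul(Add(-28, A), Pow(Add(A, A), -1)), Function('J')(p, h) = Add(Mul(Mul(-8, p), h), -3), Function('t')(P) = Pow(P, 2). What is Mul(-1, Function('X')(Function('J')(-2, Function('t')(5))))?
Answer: Rational(-369, 794) ≈ -0.46474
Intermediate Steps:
Function('J')(p, h) = Add(-3, Mul(-8, h, p)) (Function('J')(p, h) = Add(Mul(-8, h, p), -3) = Add(-3, Mul(-8, h, p)))
Function('X')(A) = Mul(Rational(1, 2), Pow(A, -1), Add(-28, A)) (Function('X')(A) = Mul(Add(-28, A), Pow(Mul(2, A), -1)) = Mul(Add(-28, A), Mul(Rational(1, 2), Pow(A, -1))) = Mul(Rational(1, 2), Pow(A, -1), Add(-28, A)))
Mul(-1, Function('X')(Function('J')(-2, Function('t')(5)))) = Mul(-1, Mul(Rational(1, 2), Pow(Add(-3, Mul(-8, Pow(5, 2), -2)), -1), Add(-28, Add(-3, Mul(-8, Pow(5, 2), -2))))) = Mul(-1, Mul(Rational(1, 2), Pow(Add(-3, Mul(-8, 25, -2)), -1), Add(-28, Add(-3, Mul(-8, 25, -2))))) = Mul(-1, Mul(Rational(1, 2), Pow(Add(-3, 400), -1), Add(-28, Add(-3, 400)))) = Mul(-1, Mul(Rational(1, 2), Pow(397, -1), Add(-28, 397))) = Mul(-1, Mul(Rational(1, 2), Rational(1, 397), 369)) = Mul(-1, Rational(369, 794)) = Rational(-369, 794)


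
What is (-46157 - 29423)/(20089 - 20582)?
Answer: 75580/493 ≈ 153.31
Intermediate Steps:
(-46157 - 29423)/(20089 - 20582) = -75580/(-493) = -75580*(-1/493) = 75580/493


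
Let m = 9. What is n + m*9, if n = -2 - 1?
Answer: 78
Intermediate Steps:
n = -3
n + m*9 = -3 + 9*9 = -3 + 81 = 78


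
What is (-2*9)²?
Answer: 324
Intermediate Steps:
(-2*9)² = (-18)² = 324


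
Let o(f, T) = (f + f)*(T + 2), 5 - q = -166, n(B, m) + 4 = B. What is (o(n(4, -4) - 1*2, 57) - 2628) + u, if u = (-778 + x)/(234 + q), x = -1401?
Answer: -1162099/405 ≈ -2869.4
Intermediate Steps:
n(B, m) = -4 + B
q = 171 (q = 5 - 1*(-166) = 5 + 166 = 171)
o(f, T) = 2*f*(2 + T) (o(f, T) = (2*f)*(2 + T) = 2*f*(2 + T))
u = -2179/405 (u = (-778 - 1401)/(234 + 171) = -2179/405 ≈ -5.3802)
(o(n(4, -4) - 1*2, 57) - 2628) + u = (2*((-4 + 4) - 1*2)*(2 + 57) - 2628) - 2179/405 = (2*(0 - 2)*59 - 2628) - 2179/405 = (2*(-2)*59 - 2628) - 2179/405 = (-236 - 2628) - 2179/405 = -2864 - 2179/405 = -1162099/405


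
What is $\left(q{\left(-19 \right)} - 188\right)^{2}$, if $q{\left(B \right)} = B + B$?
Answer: $51076$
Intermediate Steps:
$q{\left(B \right)} = 2 B$
$\left(q{\left(-19 \right)} - 188\right)^{2} = \left(2 \left(-19\right) - 188\right)^{2} = \left(-38 - 188\right)^{2} = \left(-226\right)^{2} = 51076$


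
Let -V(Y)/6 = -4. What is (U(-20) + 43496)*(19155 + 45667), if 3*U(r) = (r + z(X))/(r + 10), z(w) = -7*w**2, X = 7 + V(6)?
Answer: 14170380899/5 ≈ 2.8341e+9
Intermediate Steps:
V(Y) = 24 (V(Y) = -6*(-4) = 24)
X = 31 (X = 7 + 24 = 31)
U(r) = (-6727 + r)/(3*(10 + r)) (U(r) = ((r - 7*31**2)/(r + 10))/3 = ((r - 7*961)/(10 + r))/3 = ((r - 6727)/(10 + r))/3 = ((-6727 + r)/(10 + r))/3 = (-6727 + r)/(3*(10 + r)))
(U(-20) + 43496)*(19155 + 45667) = ((-6727 - 20)/(3*(10 - 20)) + 43496)*(19155 + 45667) = ((1/3)*(-6747)/(-10) + 43496)*64822 = ((1/3)*(-1/10)*(-6747) + 43496)*64822 = (2249/10 + 43496)*64822 = (437209/10)*64822 = 14170380899/5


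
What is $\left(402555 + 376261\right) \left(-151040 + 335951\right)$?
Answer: $144011645376$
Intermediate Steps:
$\left(402555 + 376261\right) \left(-151040 + 335951\right) = 778816 \cdot 184911 = 144011645376$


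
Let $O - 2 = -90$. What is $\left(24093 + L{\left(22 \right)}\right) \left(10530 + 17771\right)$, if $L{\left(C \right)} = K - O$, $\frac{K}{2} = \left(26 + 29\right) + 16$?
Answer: $688365223$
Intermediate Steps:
$O = -88$ ($O = 2 - 90 = -88$)
$K = 142$ ($K = 2 \left(\left(26 + 29\right) + 16\right) = 2 \left(55 + 16\right) = 2 \cdot 71 = 142$)
$L{\left(C \right)} = 230$ ($L{\left(C \right)} = 142 - -88 = 142 + 88 = 230$)
$\left(24093 + L{\left(22 \right)}\right) \left(10530 + 17771\right) = \left(24093 + 230\right) \left(10530 + 17771\right) = 24323 \cdot 28301 = 688365223$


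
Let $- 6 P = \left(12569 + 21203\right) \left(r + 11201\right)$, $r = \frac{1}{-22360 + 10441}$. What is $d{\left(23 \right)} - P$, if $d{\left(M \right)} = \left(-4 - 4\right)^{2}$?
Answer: $\frac{2254362956596}{35757} \approx 6.3047 \cdot 10^{7}$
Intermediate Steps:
$r = - \frac{1}{11919}$ ($r = \frac{1}{-11919} = - \frac{1}{11919} \approx -8.39 \cdot 10^{-5}$)
$P = - \frac{2254360668148}{35757}$ ($P = - \frac{\left(12569 + 21203\right) \left(- \frac{1}{11919} + 11201\right)}{6} = - \frac{33772 \cdot \frac{133504718}{11919}}{6} = \left(- \frac{1}{6}\right) \frac{4508721336296}{11919} = - \frac{2254360668148}{35757} \approx -6.3047 \cdot 10^{7}$)
$d{\left(M \right)} = 64$ ($d{\left(M \right)} = \left(-8\right)^{2} = 64$)
$d{\left(23 \right)} - P = 64 - - \frac{2254360668148}{35757} = 64 + \frac{2254360668148}{35757} = \frac{2254362956596}{35757}$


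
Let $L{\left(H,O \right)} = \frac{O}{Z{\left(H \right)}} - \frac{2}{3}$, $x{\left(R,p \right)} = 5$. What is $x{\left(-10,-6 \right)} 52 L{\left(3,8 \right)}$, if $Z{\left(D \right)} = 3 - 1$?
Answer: $\frac{2600}{3} \approx 866.67$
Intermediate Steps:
$Z{\left(D \right)} = 2$ ($Z{\left(D \right)} = 3 - 1 = 2$)
$L{\left(H,O \right)} = - \frac{2}{3} + \frac{O}{2}$ ($L{\left(H,O \right)} = \frac{O}{2} - \frac{2}{3} = - \frac{2}{3} + \frac{O}{2}$)
$x{\left(-10,-6 \right)} 52 L{\left(3,8 \right)} = 5 \cdot 52 \left(- \frac{2}{3} + \frac{1}{2} \cdot 8\right) = 260 \left(- \frac{2}{3} + 4\right) = 260 \cdot \frac{10}{3} = \frac{2600}{3}$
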